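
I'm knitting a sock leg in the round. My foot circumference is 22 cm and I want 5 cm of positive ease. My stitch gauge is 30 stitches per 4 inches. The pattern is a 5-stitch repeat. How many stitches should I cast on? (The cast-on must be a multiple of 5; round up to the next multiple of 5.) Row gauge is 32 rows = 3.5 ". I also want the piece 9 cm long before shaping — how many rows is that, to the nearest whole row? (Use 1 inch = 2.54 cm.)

Cast on 80 stitches; work 32 rows.

Finished = 22 + 5 = 27 cm.
27 cm × 1/2.54 = 10.63 inches.
30/4 = 7.5 sts per in; 10.63 × 7.5 = 79.72 sts.
Next multiple of 5 → 80.
9 cm = 3.54 inches; × 9.143 = 32.40 → 32 rows.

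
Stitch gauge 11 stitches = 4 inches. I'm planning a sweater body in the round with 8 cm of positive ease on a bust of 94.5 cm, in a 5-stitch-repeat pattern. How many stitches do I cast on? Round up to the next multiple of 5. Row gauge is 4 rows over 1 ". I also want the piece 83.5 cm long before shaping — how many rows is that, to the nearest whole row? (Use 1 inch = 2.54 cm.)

Cast on 115 stitches; work 131 rows.

Finished = 94.5 + 8 = 102.5 cm.
102.5 cm × 1/2.54 = 40.35 inches.
11/4 = 2.75 sts per in; 40.35 × 2.75 = 110.97 sts.
Next multiple of 5 → 115.
83.5 cm = 32.87 inches; × 4 = 131.50 → 131 rows.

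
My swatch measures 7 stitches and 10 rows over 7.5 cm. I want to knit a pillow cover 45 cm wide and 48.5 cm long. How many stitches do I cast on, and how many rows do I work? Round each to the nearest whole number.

Cast on 42 stitches and work 65 rows.

Stitch gauge = 7/7.5 = 0.933 sts/cm; 45 × 0.933 = 42.00 → 42 sts.
Row gauge = 10/7.5 = 1.333 rows/cm; 48.5 × 1.333 = 64.67 → 65 rows.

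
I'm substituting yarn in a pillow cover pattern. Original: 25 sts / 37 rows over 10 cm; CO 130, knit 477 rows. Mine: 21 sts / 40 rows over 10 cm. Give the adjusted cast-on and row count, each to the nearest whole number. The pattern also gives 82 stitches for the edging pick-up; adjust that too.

Stitches: 130 × 21/25 = 109.20 → 109.
Rows: 477 × 40/37 = 515.68 → 516.
edging pick-up: 82 × 21/25 = 68.88 → 69.

Cast on 109 stitches; work 516 rows; edging pick-up 69 stitches.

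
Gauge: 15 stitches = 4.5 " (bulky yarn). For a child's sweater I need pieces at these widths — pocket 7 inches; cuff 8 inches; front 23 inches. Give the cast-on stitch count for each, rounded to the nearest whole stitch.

pocket 23; cuff 27; front 77.

Rate = 15/4.5 = 3.333 sts per in.
pocket: 7 × 3.333 = 23.33 → 23.
cuff: 8 × 3.333 = 26.67 → 27.
front: 23 × 3.333 = 76.67 → 77.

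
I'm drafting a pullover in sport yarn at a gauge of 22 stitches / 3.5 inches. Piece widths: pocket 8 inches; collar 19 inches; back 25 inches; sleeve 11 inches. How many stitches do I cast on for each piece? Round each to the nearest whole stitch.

Rate = 22/3.5 = 6.286 sts per in.
pocket: 8 × 6.286 = 50.29 → 50.
collar: 19 × 6.286 = 119.43 → 119.
back: 25 × 6.286 = 157.14 → 157.
sleeve: 11 × 6.286 = 69.14 → 69.

pocket 50; collar 119; back 157; sleeve 69.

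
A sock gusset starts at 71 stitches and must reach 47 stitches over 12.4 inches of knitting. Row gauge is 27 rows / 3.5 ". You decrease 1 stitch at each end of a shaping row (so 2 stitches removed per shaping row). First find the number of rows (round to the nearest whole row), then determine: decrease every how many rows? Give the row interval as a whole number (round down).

Rows = 12.4 × 7.714 = 95.7 → 96 rows.
Stitches to remove: 24 → 12 shaping rows (at 2 st each).
96 / 12 = 8.00 → every 8 rows.

Decrease every 8th row.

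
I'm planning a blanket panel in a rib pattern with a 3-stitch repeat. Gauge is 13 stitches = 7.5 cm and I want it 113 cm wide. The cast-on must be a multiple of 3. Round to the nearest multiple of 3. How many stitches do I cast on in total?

CO 195 sts.

13 / 7.5 = 1.733 sts per cm.
113 × 1.733 = 195.87 sts.
Nearest multiple of 3: 195.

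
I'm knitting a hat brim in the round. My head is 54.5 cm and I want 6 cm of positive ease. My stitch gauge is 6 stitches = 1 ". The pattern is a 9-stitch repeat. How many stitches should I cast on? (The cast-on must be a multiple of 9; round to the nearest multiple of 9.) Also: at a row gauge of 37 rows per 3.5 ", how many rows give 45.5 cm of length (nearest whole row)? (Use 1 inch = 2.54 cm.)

Cast on 144 stitches; work 189 rows.

Finished = 54.5 + 6 = 60.5 cm.
60.5 cm × 1/2.54 = 23.82 inches.
6/1 = 6 sts per in; 23.82 × 6 = 142.91 sts.
Nearest multiple of 9 → 144.
45.5 cm = 17.91 inches; × 10.571 = 189.37 → 189 rows.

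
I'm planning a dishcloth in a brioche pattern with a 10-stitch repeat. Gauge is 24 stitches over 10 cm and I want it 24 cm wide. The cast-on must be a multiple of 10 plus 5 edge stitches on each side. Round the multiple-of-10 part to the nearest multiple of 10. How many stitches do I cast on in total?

24 / 10 = 2.4 sts per cm.
24 × 2.4 = 57.60 sts.
Less 10 edge sts → 47.60 for the repeat.
Nearest multiple of 10: 50.
Add back 10 edge sts → 60.

Cast on 60 stitches.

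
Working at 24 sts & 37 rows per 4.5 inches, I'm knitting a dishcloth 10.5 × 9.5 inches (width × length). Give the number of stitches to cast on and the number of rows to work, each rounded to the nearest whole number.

Stitch gauge = 24/4.5 = 5.333 sts/in; 10.5 × 5.333 = 56.00 → 56 sts.
Row gauge = 37/4.5 = 8.222 rows/in; 9.5 × 8.222 = 78.11 → 78 rows.

Cast on 56 stitches and work 78 rows.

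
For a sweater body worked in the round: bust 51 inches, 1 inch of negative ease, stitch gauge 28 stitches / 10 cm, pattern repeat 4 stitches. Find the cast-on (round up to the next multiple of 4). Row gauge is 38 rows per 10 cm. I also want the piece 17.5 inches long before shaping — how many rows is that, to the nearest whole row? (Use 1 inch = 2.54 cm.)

Cast on 356 stitches; work 169 rows.

Finished = 51 − 1 = 50 inches.
50 inches × 2.54 = 127.00 cm.
28/10 = 2.8 sts per cm; 127.00 × 2.8 = 355.60 sts.
Next multiple of 4 → 356.
17.5 inches = 44.45 cm; × 3.8 = 168.91 → 169 rows.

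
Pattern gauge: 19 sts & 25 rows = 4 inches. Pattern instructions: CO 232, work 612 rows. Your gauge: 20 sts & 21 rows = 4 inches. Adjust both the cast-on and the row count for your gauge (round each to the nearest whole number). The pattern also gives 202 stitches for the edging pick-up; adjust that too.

Stitches: 232 × 20/19 = 244.21 → 244.
Rows: 612 × 21/25 = 514.08 → 514.
edging pick-up: 202 × 20/19 = 212.63 → 213.

Cast on 244 stitches; work 514 rows; edging pick-up 213 stitches.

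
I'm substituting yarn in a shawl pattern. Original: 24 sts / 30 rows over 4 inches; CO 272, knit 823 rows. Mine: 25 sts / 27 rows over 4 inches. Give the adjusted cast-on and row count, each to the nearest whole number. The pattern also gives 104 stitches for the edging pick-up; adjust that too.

Cast on 283 stitches; work 741 rows; edging pick-up 108 stitches.

Stitches: 272 × 25/24 = 283.33 → 283.
Rows: 823 × 27/30 = 740.70 → 741.
edging pick-up: 104 × 25/24 = 108.33 → 108.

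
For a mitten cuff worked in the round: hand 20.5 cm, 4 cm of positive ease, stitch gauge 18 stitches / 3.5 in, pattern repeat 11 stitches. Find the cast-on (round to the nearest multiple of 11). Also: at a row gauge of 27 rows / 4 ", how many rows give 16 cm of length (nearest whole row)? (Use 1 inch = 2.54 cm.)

Cast on 55 stitches; work 43 rows.

Finished = 20.5 + 4 = 24.5 cm.
24.5 cm × 1/2.54 = 9.65 inches.
18/3.5 = 5.143 sts per in; 9.65 × 5.143 = 49.61 sts.
Nearest multiple of 11 → 55.
16 cm = 6.30 inches; × 6.75 = 42.52 → 43 rows.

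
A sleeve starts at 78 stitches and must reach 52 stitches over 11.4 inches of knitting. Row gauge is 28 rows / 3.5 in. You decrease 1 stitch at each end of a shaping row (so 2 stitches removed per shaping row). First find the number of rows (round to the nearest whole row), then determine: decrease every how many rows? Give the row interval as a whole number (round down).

Decrease every 7th row.

Rows = 11.4 × 8 = 91.2 → 91 rows.
Stitches to remove: 26 → 13 shaping rows (at 2 st each).
91 / 13 = 7.00 → every 7 rows.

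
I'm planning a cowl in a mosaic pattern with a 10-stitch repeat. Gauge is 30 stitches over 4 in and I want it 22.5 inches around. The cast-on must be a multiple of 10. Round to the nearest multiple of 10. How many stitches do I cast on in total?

30 / 4 = 7.5 sts per inch.
22.5 × 7.5 = 168.75 sts.
Nearest multiple of 10: 170.

Cast on 170 stitches.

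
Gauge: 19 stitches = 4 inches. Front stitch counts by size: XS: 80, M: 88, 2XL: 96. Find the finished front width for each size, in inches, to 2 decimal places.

XS 16.84 inches; M 18.53 inches; 2XL 20.21 inches.

19/4 = 4.75 sts per in.
XS: 80 / 4.75 = 16.842 → 16.84 in.
M: 88 / 4.75 = 18.526 → 18.53 in.
2XL: 96 / 4.75 = 20.211 → 20.21 in.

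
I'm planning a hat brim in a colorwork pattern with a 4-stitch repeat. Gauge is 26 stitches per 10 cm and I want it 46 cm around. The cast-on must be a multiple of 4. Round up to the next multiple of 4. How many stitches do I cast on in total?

CO 120 sts.

26 / 10 = 2.6 sts per cm.
46 × 2.6 = 119.60 sts.
Next multiple of 4: 120.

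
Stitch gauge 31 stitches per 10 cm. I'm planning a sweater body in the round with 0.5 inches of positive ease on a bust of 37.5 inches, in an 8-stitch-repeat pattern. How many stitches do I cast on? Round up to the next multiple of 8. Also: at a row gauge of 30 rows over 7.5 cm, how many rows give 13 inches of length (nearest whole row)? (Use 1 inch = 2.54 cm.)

Finished = 37.5 + 0.5 = 38 inches.
38 inches × 2.54 = 96.52 cm.
31/10 = 3.1 sts per cm; 96.52 × 3.1 = 299.21 sts.
Next multiple of 8 → 304.
13 inches = 33.02 cm; × 4 = 132.08 → 132 rows.

Cast on 304 stitches; work 132 rows.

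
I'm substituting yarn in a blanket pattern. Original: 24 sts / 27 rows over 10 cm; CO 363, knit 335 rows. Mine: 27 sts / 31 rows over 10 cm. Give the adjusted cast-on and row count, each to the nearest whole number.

Cast on 408 stitches; work 385 rows.

Stitches: 363 × 27/24 = 408.38 → 408.
Rows: 335 × 31/27 = 384.63 → 385.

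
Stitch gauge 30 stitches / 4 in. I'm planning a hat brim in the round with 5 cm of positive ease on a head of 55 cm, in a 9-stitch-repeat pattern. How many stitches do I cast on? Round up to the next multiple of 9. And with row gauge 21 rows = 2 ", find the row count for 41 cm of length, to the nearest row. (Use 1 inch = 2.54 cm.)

Finished = 55 + 5 = 60 cm.
60 cm × 1/2.54 = 23.62 inches.
30/4 = 7.5 sts per in; 23.62 × 7.5 = 177.17 sts.
Next multiple of 9 → 180.
41 cm = 16.14 inches; × 10.5 = 169.49 → 169 rows.

Cast on 180 stitches; work 169 rows.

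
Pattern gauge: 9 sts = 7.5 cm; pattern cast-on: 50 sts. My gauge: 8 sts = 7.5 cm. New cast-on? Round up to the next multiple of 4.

CO 48 sts.

Scale factor = 8 / 9 = 0.889.
50 × 8 / 9 = 44.44 sts.
→ 48 sts.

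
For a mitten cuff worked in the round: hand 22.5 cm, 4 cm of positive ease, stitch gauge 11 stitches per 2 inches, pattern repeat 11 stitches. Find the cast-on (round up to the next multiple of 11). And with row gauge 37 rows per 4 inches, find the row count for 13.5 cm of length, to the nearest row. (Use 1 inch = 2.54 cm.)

Finished = 22.5 + 4 = 26.5 cm.
26.5 cm × 1/2.54 = 10.43 inches.
11/2 = 5.5 sts per in; 10.43 × 5.5 = 57.38 sts.
Next multiple of 11 → 66.
13.5 cm = 5.31 inches; × 9.25 = 49.16 → 49 rows.

Cast on 66 stitches; work 49 rows.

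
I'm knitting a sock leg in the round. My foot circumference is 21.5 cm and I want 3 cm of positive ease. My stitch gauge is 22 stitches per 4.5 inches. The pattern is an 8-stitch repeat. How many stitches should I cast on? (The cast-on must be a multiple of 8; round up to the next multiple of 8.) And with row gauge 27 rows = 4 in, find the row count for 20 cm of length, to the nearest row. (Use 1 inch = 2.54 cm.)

Finished = 21.5 + 3 = 24.5 cm.
24.5 cm × 1/2.54 = 9.65 inches.
22/4.5 = 4.889 sts per in; 9.65 × 4.889 = 47.16 sts.
Next multiple of 8 → 48.
20 cm = 7.87 inches; × 6.75 = 53.15 → 53 rows.

Cast on 48 stitches; work 53 rows.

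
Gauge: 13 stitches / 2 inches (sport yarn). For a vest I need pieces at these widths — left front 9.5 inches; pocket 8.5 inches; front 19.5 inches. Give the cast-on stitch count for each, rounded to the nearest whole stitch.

Rate = 13/2 = 6.5 sts per in.
left front: 9.5 × 6.5 = 61.75 → 62.
pocket: 8.5 × 6.5 = 55.25 → 55.
front: 19.5 × 6.5 = 126.75 → 127.

left front 62; pocket 55; front 127.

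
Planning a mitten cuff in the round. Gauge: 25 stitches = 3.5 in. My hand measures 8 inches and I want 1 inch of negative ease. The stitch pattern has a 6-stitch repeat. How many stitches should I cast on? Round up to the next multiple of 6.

Finished = 8 − 1 = 7 inches.
25 / 3.5 = 7.143 sts/in.
7 × 7.143 = 50.00 sts.
Next multiple of 6: 54.

54 stitches.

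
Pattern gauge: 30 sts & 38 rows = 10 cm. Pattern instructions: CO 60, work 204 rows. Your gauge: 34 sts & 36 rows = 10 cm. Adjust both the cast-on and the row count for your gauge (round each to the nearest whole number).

Cast on 68 stitches; work 193 rows.

Stitches: 60 × 34/30 = 68.00 → 68.
Rows: 204 × 36/38 = 193.26 → 193.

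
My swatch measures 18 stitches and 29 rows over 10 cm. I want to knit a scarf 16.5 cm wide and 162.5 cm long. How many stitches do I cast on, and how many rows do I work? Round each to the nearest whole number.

Stitch gauge = 18/10 = 1.8 sts/cm; 16.5 × 1.8 = 29.70 → 30 sts.
Row gauge = 29/10 = 2.9 rows/cm; 162.5 × 2.9 = 471.25 → 471 rows.

Cast on 30 stitches and work 471 rows.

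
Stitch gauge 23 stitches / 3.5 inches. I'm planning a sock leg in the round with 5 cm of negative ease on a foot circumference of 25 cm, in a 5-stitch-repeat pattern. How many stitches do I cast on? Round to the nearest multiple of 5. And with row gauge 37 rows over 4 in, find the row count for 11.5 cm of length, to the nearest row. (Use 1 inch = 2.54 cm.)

Cast on 50 stitches; work 42 rows.

Finished = 25 − 5 = 20 cm.
20 cm × 1/2.54 = 7.87 inches.
23/3.5 = 6.571 sts per in; 7.87 × 6.571 = 51.74 sts.
Nearest multiple of 5 → 50.
11.5 cm = 4.53 inches; × 9.25 = 41.88 → 42 rows.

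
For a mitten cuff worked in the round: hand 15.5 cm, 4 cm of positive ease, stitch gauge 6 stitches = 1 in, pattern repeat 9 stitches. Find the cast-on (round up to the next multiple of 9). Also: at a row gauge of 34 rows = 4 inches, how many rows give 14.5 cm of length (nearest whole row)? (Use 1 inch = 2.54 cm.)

Finished = 15.5 + 4 = 19.5 cm.
19.5 cm × 1/2.54 = 7.68 inches.
6/1 = 6 sts per in; 7.68 × 6 = 46.06 sts.
Next multiple of 9 → 54.
14.5 cm = 5.71 inches; × 8.5 = 48.52 → 49 rows.

Cast on 54 stitches; work 49 rows.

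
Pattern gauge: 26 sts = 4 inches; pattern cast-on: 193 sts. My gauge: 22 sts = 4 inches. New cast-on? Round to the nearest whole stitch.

CO 163 sts.

Scale factor = 22 / 26 = 0.846.
193 × 22 / 26 = 163.31 sts.
→ 163 sts.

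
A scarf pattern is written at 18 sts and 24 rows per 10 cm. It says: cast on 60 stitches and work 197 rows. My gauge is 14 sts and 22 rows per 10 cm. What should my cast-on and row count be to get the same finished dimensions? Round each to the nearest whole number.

Stitches: 60 × 14/18 = 46.67 → 47.
Rows: 197 × 22/24 = 180.58 → 181.

Cast on 47 stitches; work 181 rows.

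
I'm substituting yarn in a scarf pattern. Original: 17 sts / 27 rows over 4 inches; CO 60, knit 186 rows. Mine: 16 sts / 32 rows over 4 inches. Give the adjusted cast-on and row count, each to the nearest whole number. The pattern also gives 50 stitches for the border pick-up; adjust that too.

Cast on 56 stitches; work 220 rows; border pick-up 47 stitches.

Stitches: 60 × 16/17 = 56.47 → 56.
Rows: 186 × 32/27 = 220.44 → 220.
border pick-up: 50 × 16/17 = 47.06 → 47.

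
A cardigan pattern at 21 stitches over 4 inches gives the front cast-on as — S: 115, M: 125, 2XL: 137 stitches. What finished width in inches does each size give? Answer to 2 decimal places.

S 21.90 inches; M 23.81 inches; 2XL 26.10 inches.

21/4 = 5.25 sts per in.
S: 115 / 5.25 = 21.905 → 21.90 in.
M: 125 / 5.25 = 23.810 → 23.81 in.
2XL: 137 / 5.25 = 26.095 → 26.10 in.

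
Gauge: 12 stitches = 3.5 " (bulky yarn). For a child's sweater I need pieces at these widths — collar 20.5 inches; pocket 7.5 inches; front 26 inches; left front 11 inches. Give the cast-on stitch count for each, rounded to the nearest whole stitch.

collar 70; pocket 26; front 89; left front 38.

Rate = 12/3.5 = 3.429 sts per in.
collar: 20.5 × 3.429 = 70.29 → 70.
pocket: 7.5 × 3.429 = 25.71 → 26.
front: 26 × 3.429 = 89.14 → 89.
left front: 11 × 3.429 = 37.71 → 38.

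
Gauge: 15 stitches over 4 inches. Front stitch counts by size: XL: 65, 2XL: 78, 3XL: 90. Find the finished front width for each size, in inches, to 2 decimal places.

15/4 = 3.75 sts per in.
XL: 65 / 3.75 = 17.333 → 17.33 in.
2XL: 78 / 3.75 = 20.800 → 20.80 in.
3XL: 90 / 3.75 = 24.000 → 24.00 in.

XL 17.33 inches; 2XL 20.80 inches; 3XL 24.00 inches.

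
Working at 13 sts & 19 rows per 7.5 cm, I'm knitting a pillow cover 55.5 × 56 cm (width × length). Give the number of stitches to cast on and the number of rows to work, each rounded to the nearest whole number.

Stitch gauge = 13/7.5 = 1.733 sts/cm; 55.5 × 1.733 = 96.20 → 96 sts.
Row gauge = 19/7.5 = 2.533 rows/cm; 56 × 2.533 = 141.87 → 142 rows.

Cast on 96 stitches and work 142 rows.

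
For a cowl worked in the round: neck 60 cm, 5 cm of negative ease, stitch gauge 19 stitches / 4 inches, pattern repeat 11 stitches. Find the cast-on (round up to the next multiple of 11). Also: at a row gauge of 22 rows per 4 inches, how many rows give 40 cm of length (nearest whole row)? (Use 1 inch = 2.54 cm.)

Finished = 60 − 5 = 55 cm.
55 cm × 1/2.54 = 21.65 inches.
19/4 = 4.75 sts per in; 21.65 × 4.75 = 102.85 sts.
Next multiple of 11 → 110.
40 cm = 15.75 inches; × 5.5 = 86.61 → 87 rows.

Cast on 110 stitches; work 87 rows.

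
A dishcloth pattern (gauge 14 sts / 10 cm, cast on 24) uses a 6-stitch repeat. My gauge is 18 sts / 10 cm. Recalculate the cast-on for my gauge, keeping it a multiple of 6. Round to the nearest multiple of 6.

24 × 18 / 14 = 30.86.
Nearest multiple of 6: 30.

CO 30 sts.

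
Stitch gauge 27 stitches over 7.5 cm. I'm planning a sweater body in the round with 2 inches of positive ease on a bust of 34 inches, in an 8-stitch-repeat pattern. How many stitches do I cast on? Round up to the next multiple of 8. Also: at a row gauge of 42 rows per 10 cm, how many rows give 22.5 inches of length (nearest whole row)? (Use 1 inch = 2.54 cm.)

Cast on 336 stitches; work 240 rows.

Finished = 34 + 2 = 36 inches.
36 inches × 2.54 = 91.44 cm.
27/7.5 = 3.6 sts per cm; 91.44 × 3.6 = 329.18 sts.
Next multiple of 8 → 336.
22.5 inches = 57.15 cm; × 4.2 = 240.03 → 240 rows.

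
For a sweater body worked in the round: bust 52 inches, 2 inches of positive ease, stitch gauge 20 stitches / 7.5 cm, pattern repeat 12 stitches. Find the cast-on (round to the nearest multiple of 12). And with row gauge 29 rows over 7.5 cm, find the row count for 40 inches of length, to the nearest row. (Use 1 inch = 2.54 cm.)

Cast on 360 stitches; work 393 rows.

Finished = 52 + 2 = 54 inches.
54 inches × 2.54 = 137.16 cm.
20/7.5 = 2.667 sts per cm; 137.16 × 2.667 = 365.76 sts.
Nearest multiple of 12 → 360.
40 inches = 101.60 cm; × 3.867 = 392.85 → 393 rows.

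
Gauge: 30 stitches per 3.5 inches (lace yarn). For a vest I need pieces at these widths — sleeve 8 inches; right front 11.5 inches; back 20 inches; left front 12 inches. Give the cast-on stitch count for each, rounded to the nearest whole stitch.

sleeve 69; right front 99; back 171; left front 103.

Rate = 30/3.5 = 8.571 sts per in.
sleeve: 8 × 8.571 = 68.57 → 69.
right front: 11.5 × 8.571 = 98.57 → 99.
back: 20 × 8.571 = 171.43 → 171.
left front: 12 × 8.571 = 102.86 → 103.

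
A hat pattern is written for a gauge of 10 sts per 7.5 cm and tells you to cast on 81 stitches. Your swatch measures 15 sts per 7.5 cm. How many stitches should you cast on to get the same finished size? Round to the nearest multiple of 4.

Scale factor = 15 / 10 = 1.500.
81 × 15 / 10 = 121.50 sts.
→ 120 sts.

CO 120 sts.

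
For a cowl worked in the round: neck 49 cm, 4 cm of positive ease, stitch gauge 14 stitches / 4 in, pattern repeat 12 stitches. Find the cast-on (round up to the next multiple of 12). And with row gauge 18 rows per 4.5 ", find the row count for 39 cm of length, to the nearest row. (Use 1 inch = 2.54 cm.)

Cast on 84 stitches; work 61 rows.

Finished = 49 + 4 = 53 cm.
53 cm × 1/2.54 = 20.87 inches.
14/4 = 3.5 sts per in; 20.87 × 3.5 = 73.03 sts.
Next multiple of 12 → 84.
39 cm = 15.35 inches; × 4 = 61.42 → 61 rows.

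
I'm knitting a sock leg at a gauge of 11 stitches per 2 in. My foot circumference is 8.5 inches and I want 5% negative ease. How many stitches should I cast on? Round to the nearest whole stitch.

Finished = 8.5 × 0.95 = 8.07 in.
11 / 2 = 5.5 sts per inch.
8.07 × 5.5 = 44.41 sts.
→ 44 sts.

Cast on 44 stitches.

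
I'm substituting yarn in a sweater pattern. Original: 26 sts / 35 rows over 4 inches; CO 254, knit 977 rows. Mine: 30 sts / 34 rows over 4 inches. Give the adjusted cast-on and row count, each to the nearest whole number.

Cast on 293 stitches; work 949 rows.

Stitches: 254 × 30/26 = 293.08 → 293.
Rows: 977 × 34/35 = 949.09 → 949.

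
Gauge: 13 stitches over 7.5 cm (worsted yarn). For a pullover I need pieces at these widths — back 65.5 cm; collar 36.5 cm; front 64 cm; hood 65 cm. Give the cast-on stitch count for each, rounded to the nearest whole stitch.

Rate = 13/7.5 = 1.733 sts per cm.
back: 65.5 × 1.733 = 113.53 → 114.
collar: 36.5 × 1.733 = 63.27 → 63.
front: 64 × 1.733 = 110.93 → 111.
hood: 65 × 1.733 = 112.67 → 113.

back 114; collar 63; front 111; hood 113.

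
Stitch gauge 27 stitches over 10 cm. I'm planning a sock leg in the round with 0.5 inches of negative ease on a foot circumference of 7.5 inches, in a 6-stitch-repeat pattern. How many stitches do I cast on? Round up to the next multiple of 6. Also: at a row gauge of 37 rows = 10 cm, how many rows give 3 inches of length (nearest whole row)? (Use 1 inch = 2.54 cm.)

Cast on 54 stitches; work 28 rows.

Finished = 7.5 − 0.5 = 7 inches.
7 inches × 2.54 = 17.78 cm.
27/10 = 2.7 sts per cm; 17.78 × 2.7 = 48.01 sts.
Next multiple of 6 → 54.
3 inches = 7.62 cm; × 3.7 = 28.19 → 28 rows.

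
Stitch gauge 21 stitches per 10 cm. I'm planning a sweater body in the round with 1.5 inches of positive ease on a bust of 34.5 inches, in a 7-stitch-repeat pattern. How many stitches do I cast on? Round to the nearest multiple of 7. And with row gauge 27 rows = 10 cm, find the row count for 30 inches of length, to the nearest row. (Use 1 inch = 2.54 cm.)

Cast on 189 stitches; work 206 rows.

Finished = 34.5 + 1.5 = 36 inches.
36 inches × 2.54 = 91.44 cm.
21/10 = 2.1 sts per cm; 91.44 × 2.1 = 192.02 sts.
Nearest multiple of 7 → 189.
30 inches = 76.20 cm; × 2.7 = 205.74 → 206 rows.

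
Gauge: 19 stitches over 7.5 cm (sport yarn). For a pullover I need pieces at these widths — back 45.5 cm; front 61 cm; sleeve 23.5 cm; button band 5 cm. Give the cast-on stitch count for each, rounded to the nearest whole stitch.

back 115; front 155; sleeve 60; button band 13.

Rate = 19/7.5 = 2.533 sts per cm.
back: 45.5 × 2.533 = 115.27 → 115.
front: 61 × 2.533 = 154.53 → 155.
sleeve: 23.5 × 2.533 = 59.53 → 60.
button band: 5 × 2.533 = 12.67 → 13.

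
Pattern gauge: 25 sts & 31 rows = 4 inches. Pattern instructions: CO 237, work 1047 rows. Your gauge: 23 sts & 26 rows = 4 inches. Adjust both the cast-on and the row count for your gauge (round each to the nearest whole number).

Stitches: 237 × 23/25 = 218.04 → 218.
Rows: 1047 × 26/31 = 878.13 → 878.

Cast on 218 stitches; work 878 rows.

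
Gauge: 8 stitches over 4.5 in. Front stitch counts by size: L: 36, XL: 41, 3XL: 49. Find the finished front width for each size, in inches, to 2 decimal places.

8/4.5 = 1.778 sts per in.
L: 36 / 1.778 = 20.250 → 20.25 in.
XL: 41 / 1.778 = 23.062 → 23.06 in.
3XL: 49 / 1.778 = 27.562 → 27.56 in.

L 20.25 inches; XL 23.06 inches; 3XL 27.56 inches.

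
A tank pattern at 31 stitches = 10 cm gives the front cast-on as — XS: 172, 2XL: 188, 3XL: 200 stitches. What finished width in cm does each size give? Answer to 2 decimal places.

31/10 = 3.1 sts per cm.
XS: 172 / 3.1 = 55.484 → 55.48 cm.
2XL: 188 / 3.1 = 60.645 → 60.65 cm.
3XL: 200 / 3.1 = 64.516 → 64.52 cm.

XS 55.48 cm; 2XL 60.65 cm; 3XL 64.52 cm.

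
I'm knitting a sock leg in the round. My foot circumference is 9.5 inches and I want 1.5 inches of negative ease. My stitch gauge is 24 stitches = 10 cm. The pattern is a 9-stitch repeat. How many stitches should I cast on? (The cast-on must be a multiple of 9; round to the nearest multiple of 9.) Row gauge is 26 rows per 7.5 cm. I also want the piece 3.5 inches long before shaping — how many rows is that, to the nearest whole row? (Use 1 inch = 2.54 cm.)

Finished = 9.5 − 1.5 = 8 inches.
8 inches × 2.54 = 20.32 cm.
24/10 = 2.4 sts per cm; 20.32 × 2.4 = 48.77 sts.
Nearest multiple of 9 → 45.
3.5 inches = 8.89 cm; × 3.467 = 30.82 → 31 rows.

Cast on 45 stitches; work 31 rows.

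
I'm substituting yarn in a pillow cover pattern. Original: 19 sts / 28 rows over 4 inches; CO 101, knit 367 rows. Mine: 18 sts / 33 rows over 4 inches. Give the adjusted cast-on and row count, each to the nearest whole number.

Stitches: 101 × 18/19 = 95.68 → 96.
Rows: 367 × 33/28 = 432.54 → 433.

Cast on 96 stitches; work 433 rows.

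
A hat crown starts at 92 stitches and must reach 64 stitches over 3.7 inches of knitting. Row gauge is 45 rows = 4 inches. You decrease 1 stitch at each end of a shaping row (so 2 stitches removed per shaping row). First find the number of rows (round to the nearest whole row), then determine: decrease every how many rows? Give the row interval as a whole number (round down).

Rows = 3.7 × 11.25 = 41.6 → 42 rows.
Stitches to remove: 28 → 14 shaping rows (at 2 st each).
42 / 14 = 3.00 → every 3 rows.

Decrease every 3rd row.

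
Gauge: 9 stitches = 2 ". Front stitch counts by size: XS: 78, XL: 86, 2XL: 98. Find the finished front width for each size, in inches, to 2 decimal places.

XS 17.33 inches; XL 19.11 inches; 2XL 21.78 inches.

9/2 = 4.5 sts per in.
XS: 78 / 4.5 = 17.333 → 17.33 in.
XL: 86 / 4.5 = 19.111 → 19.11 in.
2XL: 98 / 4.5 = 21.778 → 21.78 in.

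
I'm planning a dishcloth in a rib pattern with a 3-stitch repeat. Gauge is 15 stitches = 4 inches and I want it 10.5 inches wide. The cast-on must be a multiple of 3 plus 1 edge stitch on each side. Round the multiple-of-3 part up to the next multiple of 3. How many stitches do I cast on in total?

15 / 4 = 3.75 sts per inch.
10.5 × 3.75 = 39.38 sts.
Less 2 edge sts → 37.38 for the repeat.
Next multiple of 3: 39.
Add back 2 edge sts → 41.

41 stitches.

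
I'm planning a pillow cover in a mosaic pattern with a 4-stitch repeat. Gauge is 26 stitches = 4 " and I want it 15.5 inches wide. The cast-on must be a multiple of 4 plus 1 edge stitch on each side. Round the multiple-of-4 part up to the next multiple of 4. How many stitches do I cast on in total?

26 / 4 = 6.5 sts per inch.
15.5 × 6.5 = 100.75 sts.
Less 2 edge sts → 98.75 for the repeat.
Next multiple of 4: 100.
Add back 2 edge sts → 102.

102 stitches.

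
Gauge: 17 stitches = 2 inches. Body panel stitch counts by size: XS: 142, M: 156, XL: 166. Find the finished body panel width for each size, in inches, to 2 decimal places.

17/2 = 8.5 sts per in.
XS: 142 / 8.5 = 16.706 → 16.71 in.
M: 156 / 8.5 = 18.353 → 18.35 in.
XL: 166 / 8.5 = 19.529 → 19.53 in.

XS 16.71 inches; M 18.35 inches; XL 19.53 inches.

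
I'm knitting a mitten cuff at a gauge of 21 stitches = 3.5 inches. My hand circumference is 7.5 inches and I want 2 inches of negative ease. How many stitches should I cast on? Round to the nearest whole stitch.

33 stitches.

Finished = 7.5 − 2 = 5.5 in.
21 / 3.5 = 6 sts per inch.
5.50 × 6 = 33.00 sts.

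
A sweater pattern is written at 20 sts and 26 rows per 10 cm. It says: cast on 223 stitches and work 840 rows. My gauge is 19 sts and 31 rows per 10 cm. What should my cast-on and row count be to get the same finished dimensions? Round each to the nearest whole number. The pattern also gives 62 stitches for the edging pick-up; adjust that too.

Stitches: 223 × 19/20 = 211.85 → 212.
Rows: 840 × 31/26 = 1001.54 → 1002.
edging pick-up: 62 × 19/20 = 58.90 → 59.

Cast on 212 stitches; work 1002 rows; edging pick-up 59 stitches.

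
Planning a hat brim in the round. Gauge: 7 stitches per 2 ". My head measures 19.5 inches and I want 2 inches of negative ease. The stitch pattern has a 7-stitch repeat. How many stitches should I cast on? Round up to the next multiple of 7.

Cast on 63 stitches.

Finished = 19.5 − 2 = 17.5 inches.
7 / 2 = 3.5 sts/in.
17.5 × 3.5 = 61.25 sts.
Next multiple of 7: 63.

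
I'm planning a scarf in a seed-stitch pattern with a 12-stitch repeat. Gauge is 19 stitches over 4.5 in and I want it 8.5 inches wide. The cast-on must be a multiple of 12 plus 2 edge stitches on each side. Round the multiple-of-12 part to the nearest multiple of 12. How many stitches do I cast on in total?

CO 40 sts.

19 / 4.5 = 4.222 sts per inch.
8.5 × 4.222 = 35.89 sts.
Less 4 edge sts → 31.89 for the repeat.
Nearest multiple of 12: 36.
Add back 4 edge sts → 40.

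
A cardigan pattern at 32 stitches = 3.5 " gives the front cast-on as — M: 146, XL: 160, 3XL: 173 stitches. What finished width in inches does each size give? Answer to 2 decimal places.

M 15.97 inches; XL 17.50 inches; 3XL 18.92 inches.

32/3.5 = 9.143 sts per in.
M: 146 / 9.143 = 15.969 → 15.97 in.
XL: 160 / 9.143 = 17.500 → 17.50 in.
3XL: 173 / 9.143 = 18.922 → 18.92 in.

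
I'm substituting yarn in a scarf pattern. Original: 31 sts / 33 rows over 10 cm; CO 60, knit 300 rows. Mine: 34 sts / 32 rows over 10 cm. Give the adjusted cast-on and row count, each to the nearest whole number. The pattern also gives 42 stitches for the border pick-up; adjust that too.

Cast on 66 stitches; work 291 rows; border pick-up 46 stitches.

Stitches: 60 × 34/31 = 65.81 → 66.
Rows: 300 × 32/33 = 290.91 → 291.
border pick-up: 42 × 34/31 = 46.06 → 46.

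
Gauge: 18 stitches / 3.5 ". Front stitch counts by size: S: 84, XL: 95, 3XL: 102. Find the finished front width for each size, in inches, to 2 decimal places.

S 16.33 inches; XL 18.47 inches; 3XL 19.83 inches.

18/3.5 = 5.143 sts per in.
S: 84 / 5.143 = 16.333 → 16.33 in.
XL: 95 / 5.143 = 18.472 → 18.47 in.
3XL: 102 / 5.143 = 19.833 → 19.83 in.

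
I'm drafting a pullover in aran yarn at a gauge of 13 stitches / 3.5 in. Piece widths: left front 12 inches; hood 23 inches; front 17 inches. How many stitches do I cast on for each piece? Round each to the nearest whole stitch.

Rate = 13/3.5 = 3.714 sts per in.
left front: 12 × 3.714 = 44.57 → 45.
hood: 23 × 3.714 = 85.43 → 85.
front: 17 × 3.714 = 63.14 → 63.

left front 45; hood 85; front 63.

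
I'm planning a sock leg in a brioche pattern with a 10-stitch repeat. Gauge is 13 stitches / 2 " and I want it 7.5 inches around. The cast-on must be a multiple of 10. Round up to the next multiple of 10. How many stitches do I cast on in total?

50 stitches.

13 / 2 = 6.5 sts per inch.
7.5 × 6.5 = 48.75 sts.
Next multiple of 10: 50.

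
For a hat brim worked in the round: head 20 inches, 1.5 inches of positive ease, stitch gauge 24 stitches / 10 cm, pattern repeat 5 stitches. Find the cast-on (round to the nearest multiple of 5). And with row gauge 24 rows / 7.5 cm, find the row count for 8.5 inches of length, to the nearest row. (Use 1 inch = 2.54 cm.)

Finished = 20 + 1.5 = 21.5 inches.
21.5 inches × 2.54 = 54.61 cm.
24/10 = 2.4 sts per cm; 54.61 × 2.4 = 131.06 sts.
Nearest multiple of 5 → 130.
8.5 inches = 21.59 cm; × 3.2 = 69.09 → 69 rows.

Cast on 130 stitches; work 69 rows.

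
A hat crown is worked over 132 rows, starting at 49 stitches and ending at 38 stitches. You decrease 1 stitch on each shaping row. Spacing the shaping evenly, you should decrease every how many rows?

Decrease every 12th row.

Stitches to remove: |38 − 49| = 11.
Shaping rows needed: 11 / 1 = 11.
132 rows / 11 = every 12 rows.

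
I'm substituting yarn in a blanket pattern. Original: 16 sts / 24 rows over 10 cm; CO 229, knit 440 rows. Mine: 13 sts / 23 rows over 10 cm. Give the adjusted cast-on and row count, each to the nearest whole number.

Stitches: 229 × 13/16 = 186.06 → 186.
Rows: 440 × 23/24 = 421.67 → 422.

Cast on 186 stitches; work 422 rows.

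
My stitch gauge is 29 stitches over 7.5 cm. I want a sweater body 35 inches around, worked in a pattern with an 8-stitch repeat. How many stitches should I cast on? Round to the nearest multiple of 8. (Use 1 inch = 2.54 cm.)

35 in = 35 × 2.54 = 88.90 cm.
29 / 7.5 = 3.867 sts/cm.
88.90 × 3.867 = 343.75 sts.
→ 344.

Cast on 344 stitches.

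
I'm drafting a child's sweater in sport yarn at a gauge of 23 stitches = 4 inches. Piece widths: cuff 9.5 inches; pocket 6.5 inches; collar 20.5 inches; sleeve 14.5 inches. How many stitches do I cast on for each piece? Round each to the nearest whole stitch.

Rate = 23/4 = 5.75 sts per in.
cuff: 9.5 × 5.75 = 54.62 → 55.
pocket: 6.5 × 5.75 = 37.38 → 37.
collar: 20.5 × 5.75 = 117.88 → 118.
sleeve: 14.5 × 5.75 = 83.38 → 83.

cuff 55; pocket 37; collar 118; sleeve 83.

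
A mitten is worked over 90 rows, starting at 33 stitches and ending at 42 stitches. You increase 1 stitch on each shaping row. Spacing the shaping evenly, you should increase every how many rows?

Stitches to add: |42 − 33| = 9.
Shaping rows needed: 9 / 1 = 9.
90 rows / 9 = every 10 rows.

Increase every 10th row.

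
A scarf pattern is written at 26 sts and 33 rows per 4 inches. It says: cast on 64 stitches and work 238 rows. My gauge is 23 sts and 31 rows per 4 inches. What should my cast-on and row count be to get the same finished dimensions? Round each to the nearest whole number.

Stitches: 64 × 23/26 = 56.62 → 57.
Rows: 238 × 31/33 = 223.58 → 224.

Cast on 57 stitches; work 224 rows.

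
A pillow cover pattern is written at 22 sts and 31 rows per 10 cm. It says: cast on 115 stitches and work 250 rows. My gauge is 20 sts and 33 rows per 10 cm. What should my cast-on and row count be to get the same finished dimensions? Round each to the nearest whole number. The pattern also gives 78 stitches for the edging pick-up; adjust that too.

Stitches: 115 × 20/22 = 104.55 → 105.
Rows: 250 × 33/31 = 266.13 → 266.
edging pick-up: 78 × 20/22 = 70.91 → 71.

Cast on 105 stitches; work 266 rows; edging pick-up 71 stitches.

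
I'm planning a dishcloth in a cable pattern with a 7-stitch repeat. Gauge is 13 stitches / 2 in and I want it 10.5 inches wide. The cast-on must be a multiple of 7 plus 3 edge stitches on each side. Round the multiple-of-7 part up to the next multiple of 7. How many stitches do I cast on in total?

Cast on 69 stitches.

13 / 2 = 6.5 sts per inch.
10.5 × 6.5 = 68.25 sts.
Less 6 edge sts → 62.25 for the repeat.
Next multiple of 7: 63.
Add back 6 edge sts → 69.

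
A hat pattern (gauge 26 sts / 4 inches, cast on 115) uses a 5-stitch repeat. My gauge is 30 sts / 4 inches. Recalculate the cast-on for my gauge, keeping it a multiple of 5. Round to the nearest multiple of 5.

115 × 30 / 26 = 132.69.
Nearest multiple of 5: 135.

135 stitches.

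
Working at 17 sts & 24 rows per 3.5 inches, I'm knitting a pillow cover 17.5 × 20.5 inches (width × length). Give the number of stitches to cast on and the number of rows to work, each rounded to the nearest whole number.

Stitch gauge = 17/3.5 = 4.857 sts/in; 17.5 × 4.857 = 85.00 → 85 sts.
Row gauge = 24/3.5 = 6.857 rows/in; 20.5 × 6.857 = 140.57 → 141 rows.

Cast on 85 stitches and work 141 rows.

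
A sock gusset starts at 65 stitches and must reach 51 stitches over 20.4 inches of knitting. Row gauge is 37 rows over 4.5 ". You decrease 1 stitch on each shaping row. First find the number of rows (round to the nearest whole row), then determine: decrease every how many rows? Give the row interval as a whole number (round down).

Rows = 20.4 × 8.222 = 167.7 → 168 rows.
Stitches to remove: 14 → 14 shaping rows (at 1 st each).
168 / 14 = 12.00 → every 12 rows.

Decrease every 12th row.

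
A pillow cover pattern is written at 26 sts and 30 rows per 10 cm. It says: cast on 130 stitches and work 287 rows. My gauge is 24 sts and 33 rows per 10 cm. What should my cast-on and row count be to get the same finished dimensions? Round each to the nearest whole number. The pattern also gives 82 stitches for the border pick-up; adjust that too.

Cast on 120 stitches; work 316 rows; border pick-up 76 stitches.

Stitches: 130 × 24/26 = 120.00 → 120.
Rows: 287 × 33/30 = 315.70 → 316.
border pick-up: 82 × 24/26 = 75.69 → 76.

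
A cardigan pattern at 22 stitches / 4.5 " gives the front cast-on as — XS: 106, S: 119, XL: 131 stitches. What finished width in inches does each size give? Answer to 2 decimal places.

22/4.5 = 4.889 sts per in.
XS: 106 / 4.889 = 21.682 → 21.68 in.
S: 119 / 4.889 = 24.341 → 24.34 in.
XL: 131 / 4.889 = 26.795 → 26.80 in.

XS 21.68 inches; S 24.34 inches; XL 26.80 inches.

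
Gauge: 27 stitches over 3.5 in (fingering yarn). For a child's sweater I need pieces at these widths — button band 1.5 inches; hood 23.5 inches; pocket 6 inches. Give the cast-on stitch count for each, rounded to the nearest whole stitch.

button band 12; hood 181; pocket 46.

Rate = 27/3.5 = 7.714 sts per in.
button band: 1.5 × 7.714 = 11.57 → 12.
hood: 23.5 × 7.714 = 181.29 → 181.
pocket: 6 × 7.714 = 46.29 → 46.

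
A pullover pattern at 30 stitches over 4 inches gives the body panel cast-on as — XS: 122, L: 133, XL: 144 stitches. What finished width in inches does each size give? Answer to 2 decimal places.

30/4 = 7.5 sts per in.
XS: 122 / 7.5 = 16.267 → 16.27 in.
L: 133 / 7.5 = 17.733 → 17.73 in.
XL: 144 / 7.5 = 19.200 → 19.20 in.

XS 16.27 inches; L 17.73 inches; XL 19.20 inches.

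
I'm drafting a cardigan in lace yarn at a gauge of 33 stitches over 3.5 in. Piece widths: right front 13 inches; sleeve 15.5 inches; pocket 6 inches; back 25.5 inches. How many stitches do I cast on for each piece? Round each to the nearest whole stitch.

right front 123; sleeve 146; pocket 57; back 240.

Rate = 33/3.5 = 9.429 sts per in.
right front: 13 × 9.429 = 122.57 → 123.
sleeve: 15.5 × 9.429 = 146.14 → 146.
pocket: 6 × 9.429 = 56.57 → 57.
back: 25.5 × 9.429 = 240.43 → 240.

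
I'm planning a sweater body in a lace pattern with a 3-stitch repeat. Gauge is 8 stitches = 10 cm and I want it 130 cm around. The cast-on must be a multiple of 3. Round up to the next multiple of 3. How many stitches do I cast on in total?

Cast on 105 stitches.

8 / 10 = 0.8 sts per cm.
130 × 0.8 = 104.00 sts.
Next multiple of 3: 105.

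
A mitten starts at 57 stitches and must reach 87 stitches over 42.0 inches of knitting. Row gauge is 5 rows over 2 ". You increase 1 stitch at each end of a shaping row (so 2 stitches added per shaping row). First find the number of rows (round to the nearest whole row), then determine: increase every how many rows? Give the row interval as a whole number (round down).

Rows = 42.0 × 2.5 = 105.0 → 105 rows.
Stitches to add: 30 → 15 shaping rows (at 2 st each).
105 / 15 = 7.00 → every 7 rows.

Increase every 7th row.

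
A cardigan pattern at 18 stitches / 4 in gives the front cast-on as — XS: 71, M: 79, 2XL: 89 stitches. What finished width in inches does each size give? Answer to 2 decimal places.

18/4 = 4.5 sts per in.
XS: 71 / 4.5 = 15.778 → 15.78 in.
M: 79 / 4.5 = 17.556 → 17.56 in.
2XL: 89 / 4.5 = 19.778 → 19.78 in.

XS 15.78 inches; M 17.56 inches; 2XL 19.78 inches.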